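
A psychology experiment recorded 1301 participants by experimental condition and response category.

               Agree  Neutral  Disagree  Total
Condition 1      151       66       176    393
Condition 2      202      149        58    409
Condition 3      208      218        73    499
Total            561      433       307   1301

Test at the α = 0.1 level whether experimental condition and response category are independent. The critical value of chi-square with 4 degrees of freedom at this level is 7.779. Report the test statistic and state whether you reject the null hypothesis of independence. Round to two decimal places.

162.66; reject H₀

Grand total N = 1301.
Expected counts (row total × column total / N):
  Condition 1, Agree: 393×561/1301 = 169.464
  Condition 1, Neutral: 393×433/1301 = 130.799
  Condition 1, Disagree: 393×307/1301 = 92.737
  Condition 2, Agree: 409×561/1301 = 176.364
  Condition 2, Neutral: 409×433/1301 = 136.124
  Condition 2, Disagree: 409×307/1301 = 96.513
  Condition 3, Agree: 499×561/1301 = 215.172
  Condition 3, Neutral: 499×433/1301 = 166.078
  Condition 3, Disagree: 499×307/1301 = 117.750
Contributions (O − E)²/E:
  (151 − 169.464)²/169.464 = 2.0118
  (66 − 130.799)²/130.799 = 32.1020
  (176 − 92.737)²/92.737 = 74.7569
  (202 − 176.364)²/176.364 = 3.7264
  (149 − 136.124)²/136.124 = 1.2179
  (58 − 96.513)²/96.513 = 15.3684
  (208 − 215.172)²/215.172 = 0.2391
  (218 − 166.078)²/166.078 = 16.2327
  (73 − 117.750)²/117.750 = 17.0069
χ² = 2.0118 + 32.1020 + 74.7569 + 3.7264 + 1.2179 + 15.3684 + 0.2391 + 16.2327 + 17.0069 = 162.66
df = (3−1)(3−1) = 4. Since 162.66 > 7.779, reject the null hypothesis of independence at α = 0.1.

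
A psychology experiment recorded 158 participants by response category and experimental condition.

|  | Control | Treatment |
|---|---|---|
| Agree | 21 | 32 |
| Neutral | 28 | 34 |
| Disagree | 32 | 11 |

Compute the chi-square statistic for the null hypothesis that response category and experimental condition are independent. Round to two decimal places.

Row totals: 53, 62, 43. Column totals: 81, 77. Grand total N = 158.
Expected counts (row total × column total / N):
  Agree, Control: 53×81/158 = 27.171
  Agree, Treatment: 53×77/158 = 25.829
  Neutral, Control: 62×81/158 = 31.785
  Neutral, Treatment: 62×77/158 = 30.215
  Disagree, Control: 43×81/158 = 22.044
  Disagree, Treatment: 43×77/158 = 20.956
Contributions (O − E)²/E:
  (21 − 27.171)²/27.171 = 1.4015
  (32 − 25.829)²/25.829 = 1.4744
  (28 − 31.785)²/31.785 = 0.4507
  (34 − 30.215)²/30.215 = 0.4741
  (32 − 22.044)²/22.044 = 4.4965
  (11 − 20.956)²/20.956 = 4.7300
χ² = 1.4015 + 1.4744 + 0.4507 + 0.4741 + 4.4965 + 4.7300 = 13.03

13.03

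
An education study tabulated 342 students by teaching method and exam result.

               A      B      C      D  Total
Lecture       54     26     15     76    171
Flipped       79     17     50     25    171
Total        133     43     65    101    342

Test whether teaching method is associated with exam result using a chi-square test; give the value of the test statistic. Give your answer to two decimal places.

51.18

Grand total N = 342.
Expected counts (row total × column total / N):
  Lecture, A: 171×133/342 = 66.500
  Lecture, B: 171×43/342 = 21.500
  Lecture, C: 171×65/342 = 32.500
  Lecture, D: 171×101/342 = 50.500
  Flipped, A: 171×133/342 = 66.500
  Flipped, B: 171×43/342 = 21.500
  Flipped, C: 171×65/342 = 32.500
  Flipped, D: 171×101/342 = 50.500
Contributions (O − E)²/E:
  (54 − 66.500)²/66.500 = 2.3496
  (26 − 21.500)²/21.500 = 0.9419
  (15 − 32.500)²/32.500 = 9.4231
  (76 − 50.500)²/50.500 = 12.8762
  (79 − 66.500)²/66.500 = 2.3496
  (17 − 21.500)²/21.500 = 0.9419
  (50 − 32.500)²/32.500 = 9.4231
  (25 − 50.500)²/50.500 = 12.8762
χ² = 2.3496 + 0.9419 + 9.4231 + 12.8762 + 2.3496 + 0.9419 + 9.4231 + 12.8762 = 51.18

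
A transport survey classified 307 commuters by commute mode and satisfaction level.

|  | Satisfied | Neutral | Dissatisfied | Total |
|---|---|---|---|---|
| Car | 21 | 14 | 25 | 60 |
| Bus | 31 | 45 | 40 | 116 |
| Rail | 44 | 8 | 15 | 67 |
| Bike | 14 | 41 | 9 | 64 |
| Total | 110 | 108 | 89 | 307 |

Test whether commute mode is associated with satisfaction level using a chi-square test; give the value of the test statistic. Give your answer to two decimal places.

61.57

Grand total N = 307.
Expected counts (row total × column total / N):
  Car, Satisfied: 60×110/307 = 21.498
  Car, Neutral: 60×108/307 = 21.107
  Car, Dissatisfied: 60×89/307 = 17.394
  Bus, Satisfied: 116×110/307 = 41.564
  Bus, Neutral: 116×108/307 = 40.808
  Bus, Dissatisfied: 116×89/307 = 33.629
  Rail, Satisfied: 67×110/307 = 24.007
  Rail, Neutral: 67×108/307 = 23.570
  Rail, Dissatisfied: 67×89/307 = 19.423
  Bike, Satisfied: 64×110/307 = 22.932
  Bike, Neutral: 64×108/307 = 22.515
  Bike, Dissatisfied: 64×89/307 = 18.554
Contributions (O − E)²/E:
  (21 − 21.498)²/21.498 = 0.0115
  (14 − 21.107)²/21.107 = 2.3930
  (25 − 17.394)²/17.394 = 3.3259
  (31 − 41.564)²/41.564 = 2.6850
  (45 − 40.808)²/40.808 = 0.4306
  (40 − 33.629)²/33.629 = 1.2070
  (44 − 24.007)²/24.007 = 16.6501
  (8 − 23.570)²/23.570 = 10.2853
  (15 − 19.423)²/19.423 = 1.0072
  (14 − 22.932)²/22.932 = 3.4790
  (41 − 22.515)²/22.515 = 15.1763
  (9 − 18.554)²/18.554 = 4.9196
χ² = 0.0115 + 2.3930 + 3.3259 + 2.6850 + 0.4306 + 1.2070 + 16.6501 + 10.2853 + 1.0072 + 3.4790 + 15.1763 + 4.9196 = 61.57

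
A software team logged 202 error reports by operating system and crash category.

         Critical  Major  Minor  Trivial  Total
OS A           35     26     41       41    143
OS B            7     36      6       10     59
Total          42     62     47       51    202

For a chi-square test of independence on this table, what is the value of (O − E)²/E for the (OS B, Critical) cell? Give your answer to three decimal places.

Row total (OS B) = 59; column total (Critical) = 42; N = 202.
Expected count E = 59 × 42 / 202 = 12.2673.
Contribution = (O − E)²/E = (7 − 12.2673)² / 12.2673 = 2.262.

2.262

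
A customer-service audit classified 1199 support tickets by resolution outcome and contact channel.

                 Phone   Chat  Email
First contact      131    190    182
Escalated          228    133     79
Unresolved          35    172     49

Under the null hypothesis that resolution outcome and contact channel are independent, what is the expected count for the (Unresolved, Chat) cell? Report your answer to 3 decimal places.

Row total (Unresolved) = 256; column total (Chat) = 495; grand total N = 1199.
Expected count = (row total × column total) / N = 256 × 495 / 1199 = 105.688.

105.688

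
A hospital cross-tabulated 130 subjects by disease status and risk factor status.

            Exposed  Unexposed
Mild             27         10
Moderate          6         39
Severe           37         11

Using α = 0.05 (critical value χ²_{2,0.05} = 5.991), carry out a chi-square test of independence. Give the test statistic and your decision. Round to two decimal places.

Row totals: 37, 45, 48. Column totals: 70, 60. Grand total N = 130.
Expected counts (row total × column total / N):
  Mild, Exposed: 37×70/130 = 19.9231
  Mild, Unexposed: 37×60/130 = 17.0769
  Moderate, Exposed: 45×70/130 = 24.2308
  Moderate, Unexposed: 45×60/130 = 20.7692
  Severe, Exposed: 48×70/130 = 25.8462
  Severe, Unexposed: 48×60/130 = 22.1538
Contributions (O − E)²/E:
  (27 − 19.9231)²/19.9231 = 2.5138
  (10 − 17.0769)²/17.0769 = 2.9328
  (6 − 24.2308)²/24.2308 = 13.7165
  (39 − 20.7692)²/20.7692 = 16.0026
  (37 − 25.8462)²/25.8462 = 4.8134
  (11 − 22.1538)²/22.1538 = 5.6156
χ² = 2.5138 + 2.9328 + 13.7165 + 16.0026 + 4.8134 + 5.6156 = 45.59
df = (3−1)(2−1) = 2. Since 45.59 > 5.991, reject the null hypothesis of independence at α = 0.05.

45.59; reject H₀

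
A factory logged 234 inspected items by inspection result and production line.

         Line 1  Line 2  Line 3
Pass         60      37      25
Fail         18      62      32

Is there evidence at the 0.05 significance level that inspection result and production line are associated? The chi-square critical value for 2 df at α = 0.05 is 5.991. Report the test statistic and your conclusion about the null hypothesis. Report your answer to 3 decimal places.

Row totals: 122, 112. Column totals: 78, 99, 57. Grand total N = 234.
Expected counts (row total × column total / N):
  Pass, Line 1: 122×78/234 = 40.6667
  Pass, Line 2: 122×99/234 = 51.6154
  Pass, Line 3: 122×57/234 = 29.7179
  Fail, Line 1: 112×78/234 = 37.3333
  Fail, Line 2: 112×99/234 = 47.3846
  Fail, Line 3: 112×57/234 = 27.2821
Contributions (O − E)²/E:
  (60 − 40.6667)²/40.6667 = 9.1912
  (37 − 51.6154)²/51.6154 = 4.1385
  (25 − 29.7179)²/29.7179 = 0.7490
  (18 − 37.3333)²/37.3333 = 10.0119
  (62 − 47.3846)²/47.3846 = 4.5080
  (32 − 27.2821)²/27.2821 = 0.8159
χ² = 9.1912 + 4.1385 + 0.7490 + 10.0119 + 4.5080 + 0.8159 = 29.415
df = (2−1)(3−1) = 2. Since 29.415 > 5.991, reject the null hypothesis of independence at α = 0.05.

29.415; reject H₀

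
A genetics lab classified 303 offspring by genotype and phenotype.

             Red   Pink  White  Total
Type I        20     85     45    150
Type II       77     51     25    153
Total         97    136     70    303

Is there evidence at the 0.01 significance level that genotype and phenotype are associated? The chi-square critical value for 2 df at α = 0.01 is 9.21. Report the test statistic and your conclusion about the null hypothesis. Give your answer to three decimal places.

Grand total N = 303.
Expected counts (row total × column total / N):
  Type I, Red: 150×97/303 = 48.0198
  Type I, Pink: 150×136/303 = 67.3267
  Type I, White: 150×70/303 = 34.6535
  Type II, Red: 153×97/303 = 48.9802
  Type II, Pink: 153×136/303 = 68.6733
  Type II, White: 153×70/303 = 35.3465
Contributions (O − E)²/E:
  (20 − 48.0198)²/48.0198 = 16.3497
  (85 − 67.3267)²/67.3267 = 4.6393
  (45 − 34.6535)²/34.6535 = 3.0892
  (77 − 48.9802)²/48.9802 = 16.0291
  (51 − 68.6733)²/68.6733 = 4.5483
  (25 − 35.3465)²/35.3465 = 3.0286
χ² = 16.3497 + 4.6393 + 3.0892 + 16.0291 + 4.5483 + 3.0286 = 47.684
df = (2−1)(3−1) = 2. Since 47.684 > 9.21, reject the null hypothesis of independence at α = 0.01.

47.684; reject H₀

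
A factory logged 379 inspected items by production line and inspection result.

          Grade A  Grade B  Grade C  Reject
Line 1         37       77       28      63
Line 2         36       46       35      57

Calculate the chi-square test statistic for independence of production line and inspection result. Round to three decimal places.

Row totals: 205, 174. Column totals: 73, 123, 63, 120. Grand total N = 379.
Expected counts (row total × column total / N):
  Line 1, Grade A: 205×73/379 = 39.4855
  Line 1, Grade B: 205×123/379 = 66.5303
  Line 1, Grade C: 205×63/379 = 34.0765
  Line 1, Reject: 205×120/379 = 64.9077
  Line 2, Grade A: 174×73/379 = 33.5145
  Line 2, Grade B: 174×123/379 = 56.4697
  Line 2, Grade C: 174×63/379 = 28.9235
  Line 2, Reject: 174×120/379 = 55.0923
Contributions (O − E)²/E:
  (37 − 39.4855)²/39.4855 = 0.1565
  (77 − 66.5303)²/66.5303 = 1.6476
  (28 − 34.0765)²/34.0765 = 1.0836
  (63 − 64.9077)²/64.9077 = 0.0561
  (36 − 33.5145)²/33.5145 = 0.1843
  (46 − 56.4697)²/56.4697 = 1.9411
  (35 − 28.9235)²/28.9235 = 1.2766
  (57 − 55.0923)²/55.0923 = 0.0661
χ² = 0.1565 + 1.6476 + 1.0836 + 0.0561 + 0.1843 + 1.9411 + 1.2766 + 0.0661 = 6.412

6.412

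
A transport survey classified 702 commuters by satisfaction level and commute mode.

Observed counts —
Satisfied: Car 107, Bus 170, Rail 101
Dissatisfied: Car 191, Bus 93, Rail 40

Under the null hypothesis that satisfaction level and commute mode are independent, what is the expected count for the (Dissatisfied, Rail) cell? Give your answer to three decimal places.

65.077

Row total (Dissatisfied) = 324; column total (Rail) = 141; grand total N = 702.
Expected count = (row total × column total) / N = 324 × 141 / 702 = 65.077.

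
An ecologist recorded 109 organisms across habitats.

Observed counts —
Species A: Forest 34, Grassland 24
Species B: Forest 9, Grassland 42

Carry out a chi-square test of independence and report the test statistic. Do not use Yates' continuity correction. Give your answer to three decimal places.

19.073

Row totals: 58, 51. Column totals: 43, 66. Grand total N = 109.
Expected counts (row total × column total / N):
  Species A, Forest: 58×43/109 = 22.8807
  Species A, Grassland: 58×66/109 = 35.1193
  Species B, Forest: 51×43/109 = 20.1193
  Species B, Grassland: 51×66/109 = 30.8807
Contributions (O − E)²/E:
  (34 − 22.8807)²/22.8807 = 5.4036
  (24 − 35.1193)²/35.1193 = 3.5205
  (9 − 20.1193)²/20.1193 = 6.1453
  (42 − 30.8807)²/30.8807 = 4.0038
χ² = 5.4036 + 3.5205 + 6.1453 + 4.0038 = 19.073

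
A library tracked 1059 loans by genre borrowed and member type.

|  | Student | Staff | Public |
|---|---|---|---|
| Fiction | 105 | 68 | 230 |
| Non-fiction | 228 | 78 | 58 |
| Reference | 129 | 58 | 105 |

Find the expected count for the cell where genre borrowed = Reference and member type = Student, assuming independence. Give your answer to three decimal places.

127.388

Row total (Reference) = 292; column total (Student) = 462; grand total N = 1059.
Expected count = (row total × column total) / N = 292 × 462 / 1059 = 127.388.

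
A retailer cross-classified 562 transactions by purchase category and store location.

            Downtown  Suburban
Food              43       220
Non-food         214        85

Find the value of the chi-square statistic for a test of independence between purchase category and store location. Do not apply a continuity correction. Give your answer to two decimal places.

171.93

Row totals: 263, 299. Column totals: 257, 305. Grand total N = 562.
Expected counts (row total × column total / N):
  Food, Downtown: 263×257/562 = 120.269
  Food, Suburban: 263×305/562 = 142.731
  Non-food, Downtown: 299×257/562 = 136.731
  Non-food, Suburban: 299×305/562 = 162.269
Contributions (O − E)²/E:
  (43 − 120.269)²/120.269 = 49.6429
  (220 − 142.731)²/142.731 = 41.8304
  (214 − 136.731)²/136.731 = 43.6660
  (85 − 162.269)²/162.269 = 36.7938
χ² = 49.6429 + 41.8304 + 43.6660 + 36.7938 = 171.93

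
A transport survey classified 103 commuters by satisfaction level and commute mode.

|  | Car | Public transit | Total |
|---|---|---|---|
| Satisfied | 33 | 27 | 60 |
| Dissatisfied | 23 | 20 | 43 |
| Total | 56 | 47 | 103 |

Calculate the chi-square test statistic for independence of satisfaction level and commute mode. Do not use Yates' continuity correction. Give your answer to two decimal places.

0.02

Grand total N = 103.
Expected counts (row total × column total / N):
  Satisfied, Car: 60×56/103 = 32.621
  Satisfied, Public transit: 60×47/103 = 27.379
  Dissatisfied, Car: 43×56/103 = 23.379
  Dissatisfied, Public transit: 43×47/103 = 19.621
Contributions (O − E)²/E:
  (33 − 32.621)²/32.621 = 0.0044
  (27 − 27.379)²/27.379 = 0.0052
  (23 − 23.379)²/23.379 = 0.0061
  (20 − 19.621)²/19.621 = 0.0073
χ² = 0.0044 + 0.0052 + 0.0061 + 0.0073 = 0.02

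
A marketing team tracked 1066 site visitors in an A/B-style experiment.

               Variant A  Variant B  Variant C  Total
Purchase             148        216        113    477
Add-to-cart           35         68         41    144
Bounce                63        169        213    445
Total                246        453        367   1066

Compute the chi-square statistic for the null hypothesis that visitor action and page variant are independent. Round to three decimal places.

Grand total N = 1066.
Expected counts (row total × column total / N):
  Purchase, Variant A: 477×246/1066 = 110.0769
  Purchase, Variant B: 477×453/1066 = 202.7026
  Purchase, Variant C: 477×367/1066 = 164.2205
  Add-to-cart, Variant A: 144×246/1066 = 33.2308
  Add-to-cart, Variant B: 144×453/1066 = 61.1932
  Add-to-cart, Variant C: 144×367/1066 = 49.5760
  Bounce, Variant A: 445×246/1066 = 102.6923
  Bounce, Variant B: 445×453/1066 = 189.1041
  Bounce, Variant C: 445×367/1066 = 153.2036
Contributions (O − E)²/E:
  (148 − 110.0769)²/110.0769 = 13.0651
  (216 − 202.7026)²/202.7026 = 0.8723
  (113 − 164.2205)²/164.2205 = 15.9757
  (35 − 33.2308)²/33.2308 = 0.0942
  (68 − 61.1932)²/61.1932 = 0.7572
  (41 − 49.5760)²/49.5760 = 1.4835
  (63 − 102.6923)²/102.6923 = 15.3417
  (169 − 189.1041)²/189.1041 = 2.1373
  (213 − 153.2036)²/153.2036 = 23.3389
χ² = 13.0651 + 0.8723 + 15.9757 + 0.0942 + 0.7572 + 1.4835 + 15.3417 + 2.1373 + 23.3389 = 73.066

73.066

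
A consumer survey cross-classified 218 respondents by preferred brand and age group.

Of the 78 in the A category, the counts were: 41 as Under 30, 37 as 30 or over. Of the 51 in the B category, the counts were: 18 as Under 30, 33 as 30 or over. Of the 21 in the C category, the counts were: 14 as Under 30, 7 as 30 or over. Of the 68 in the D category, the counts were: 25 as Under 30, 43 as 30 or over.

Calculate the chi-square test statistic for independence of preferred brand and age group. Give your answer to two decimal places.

9.59

Row totals: 78, 51, 21, 68. Column totals: 98, 120. Grand total N = 218.
Expected counts (row total × column total / N):
  A, Under 30: 78×98/218 = 35.064
  A, 30 or over: 78×120/218 = 42.936
  B, Under 30: 51×98/218 = 22.927
  B, 30 or over: 51×120/218 = 28.073
  C, Under 30: 21×98/218 = 9.440
  C, 30 or over: 21×120/218 = 11.560
  D, Under 30: 68×98/218 = 30.569
  D, 30 or over: 68×120/218 = 37.431
Contributions (O − E)²/E:
  (41 − 35.064)²/35.064 = 1.0049
  (37 − 42.936)²/42.936 = 0.8207
  (18 − 22.927)²/22.927 = 1.0588
  (33 − 28.073)²/28.073 = 0.8647
  (14 − 9.440)²/9.440 = 2.2027
  (7 − 11.560)²/11.560 = 1.7988
  (25 − 30.569)²/30.569 = 1.0145
  (43 − 37.431)²/37.431 = 0.8286
χ² = 1.0049 + 0.8207 + 1.0588 + 0.8647 + 2.2027 + 1.7988 + 1.0145 + 0.8286 = 9.59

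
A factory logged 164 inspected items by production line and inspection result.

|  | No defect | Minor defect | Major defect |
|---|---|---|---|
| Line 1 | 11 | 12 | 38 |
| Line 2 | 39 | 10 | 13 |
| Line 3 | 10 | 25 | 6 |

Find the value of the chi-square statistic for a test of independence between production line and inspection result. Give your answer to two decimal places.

Row totals: 61, 62, 41. Column totals: 60, 47, 57. Grand total N = 164.
Expected counts (row total × column total / N):
  Line 1, No defect: 61×60/164 = 22.317
  Line 1, Minor defect: 61×47/164 = 17.482
  Line 1, Major defect: 61×57/164 = 21.201
  Line 2, No defect: 62×60/164 = 22.683
  Line 2, Minor defect: 62×47/164 = 17.768
  Line 2, Major defect: 62×57/164 = 21.549
  Line 3, No defect: 41×60/164 = 15.000
  Line 3, Minor defect: 41×47/164 = 11.750
  Line 3, Major defect: 41×57/164 = 14.250
Contributions (O − E)²/E:
  (11 − 22.317)²/22.317 = 5.7389
  (12 − 17.482)²/17.482 = 1.7190
  (38 − 21.201)²/21.201 = 13.3110
  (39 − 22.683)²/22.683 = 11.7376
  (10 − 17.768)²/17.768 = 3.3961
  (13 − 21.549)²/21.549 = 3.3916
  (10 − 15.000)²/15.000 = 1.6667
  (25 − 11.750)²/11.750 = 14.9415
  (6 − 14.250)²/14.250 = 4.7763
χ² = 5.7389 + 1.7190 + 13.3110 + 11.7376 + 3.3961 + 3.3916 + 1.6667 + 14.9415 + 4.7763 = 60.68

60.68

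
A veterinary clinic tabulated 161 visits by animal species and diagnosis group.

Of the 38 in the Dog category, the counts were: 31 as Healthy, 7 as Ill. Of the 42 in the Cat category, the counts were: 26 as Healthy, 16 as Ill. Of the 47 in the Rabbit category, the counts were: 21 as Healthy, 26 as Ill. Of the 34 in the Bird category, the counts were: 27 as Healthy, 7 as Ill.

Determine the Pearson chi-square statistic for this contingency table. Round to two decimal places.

Row totals: 38, 42, 47, 34. Column totals: 105, 56. Grand total N = 161.
Expected counts (row total × column total / N):
  Dog, Healthy: 38×105/161 = 24.7826
  Dog, Ill: 38×56/161 = 13.2174
  Cat, Healthy: 42×105/161 = 27.3913
  Cat, Ill: 42×56/161 = 14.6087
  Rabbit, Healthy: 47×105/161 = 30.6522
  Rabbit, Ill: 47×56/161 = 16.3478
  Bird, Healthy: 34×105/161 = 22.1739
  Bird, Ill: 34×56/161 = 11.8261
Contributions (O − E)²/E:
  (31 − 24.7826)²/24.7826 = 1.5598
  (7 − 13.2174)²/13.2174 = 2.9246
  (26 − 27.3913)²/27.3913 = 0.0707
  (16 − 14.6087)²/14.6087 = 0.1325
  (21 − 30.6522)²/30.6522 = 3.0394
  (26 − 16.3478)²/16.3478 = 5.6989
  (27 − 22.1739)²/22.1739 = 1.0504
  (7 − 11.8261)²/11.8261 = 1.9695
χ² = 1.5598 + 2.9246 + 0.0707 + 0.1325 + 3.0394 + 5.6989 + 1.0504 + 1.9695 = 16.45

16.45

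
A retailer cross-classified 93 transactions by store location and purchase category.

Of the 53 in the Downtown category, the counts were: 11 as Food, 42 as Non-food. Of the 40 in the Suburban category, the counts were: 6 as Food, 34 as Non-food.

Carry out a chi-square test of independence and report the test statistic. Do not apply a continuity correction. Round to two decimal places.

0.51

Row totals: 53, 40. Column totals: 17, 76. Grand total N = 93.
Expected counts (row total × column total / N):
  Downtown, Food: 53×17/93 = 9.688
  Downtown, Non-food: 53×76/93 = 43.312
  Suburban, Food: 40×17/93 = 7.312
  Suburban, Non-food: 40×76/93 = 32.688
Contributions (O − E)²/E:
  (11 − 9.688)²/9.688 = 0.1777
  (42 − 43.312)²/43.312 = 0.0397
  (6 − 7.312)²/7.312 = 0.2354
  (34 − 32.688)²/32.688 = 0.0527
χ² = 0.1777 + 0.0397 + 0.2354 + 0.0527 = 0.51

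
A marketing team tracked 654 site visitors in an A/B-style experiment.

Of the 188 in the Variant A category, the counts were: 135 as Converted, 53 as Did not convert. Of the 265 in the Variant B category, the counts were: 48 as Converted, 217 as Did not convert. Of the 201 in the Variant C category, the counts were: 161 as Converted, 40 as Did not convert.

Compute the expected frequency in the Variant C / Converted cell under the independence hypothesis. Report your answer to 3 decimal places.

Row total (Variant C) = 201; column total (Converted) = 344; grand total N = 654.
Expected count = (row total × column total) / N = 201 × 344 / 654 = 105.725.

105.725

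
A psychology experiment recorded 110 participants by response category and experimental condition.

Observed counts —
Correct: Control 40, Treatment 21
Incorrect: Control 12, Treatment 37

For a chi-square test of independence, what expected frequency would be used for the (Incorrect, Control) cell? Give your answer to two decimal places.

Row total (Incorrect) = 49; column total (Control) = 52; grand total N = 110.
Expected count = (row total × column total) / N = 49 × 52 / 110 = 23.16.

23.16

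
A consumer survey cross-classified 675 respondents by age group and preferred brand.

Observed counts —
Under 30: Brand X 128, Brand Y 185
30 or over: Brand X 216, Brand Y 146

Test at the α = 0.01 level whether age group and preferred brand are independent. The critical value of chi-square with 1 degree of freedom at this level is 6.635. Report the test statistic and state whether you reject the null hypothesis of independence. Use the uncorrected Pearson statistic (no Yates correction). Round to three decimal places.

Row totals: 313, 362. Column totals: 344, 331. Grand total N = 675.
Expected counts (row total × column total / N):
  Under 30, Brand X: 313×344/675 = 159.5141
  Under 30, Brand Y: 313×331/675 = 153.4859
  30 or over, Brand X: 362×344/675 = 184.4859
  30 or over, Brand Y: 362×331/675 = 177.5141
Contributions (O − E)²/E:
  (128 − 159.5141)²/159.5141 = 6.2260
  (185 − 153.4859)²/153.4859 = 6.4706
  (216 − 184.4859)²/184.4859 = 5.3833
  (146 − 177.5141)²/177.5141 = 5.5947
χ² = 6.2260 + 6.4706 + 5.3833 + 5.5947 = 23.675
df = (2−1)(2−1) = 1. Since 23.675 > 6.635, reject the null hypothesis of independence at α = 0.01.

23.675; reject H₀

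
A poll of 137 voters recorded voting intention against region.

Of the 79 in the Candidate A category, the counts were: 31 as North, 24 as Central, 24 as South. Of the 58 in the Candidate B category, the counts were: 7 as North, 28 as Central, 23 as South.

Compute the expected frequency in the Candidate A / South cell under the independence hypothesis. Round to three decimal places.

27.102

Row total (Candidate A) = 79; column total (South) = 47; grand total N = 137.
Expected count = (row total × column total) / N = 79 × 47 / 137 = 27.102.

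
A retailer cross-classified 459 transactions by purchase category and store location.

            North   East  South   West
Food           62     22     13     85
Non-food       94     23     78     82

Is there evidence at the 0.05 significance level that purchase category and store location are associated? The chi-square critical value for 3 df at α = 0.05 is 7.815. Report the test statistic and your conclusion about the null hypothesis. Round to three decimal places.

Row totals: 182, 277. Column totals: 156, 45, 91, 167. Grand total N = 459.
Expected counts (row total × column total / N):
  Food, North: 182×156/459 = 61.8562
  Food, East: 182×45/459 = 17.8431
  Food, South: 182×91/459 = 36.0828
  Food, West: 182×167/459 = 66.2179
  Non-food, North: 277×156/459 = 94.1438
  Non-food, East: 277×45/459 = 27.1569
  Non-food, South: 277×91/459 = 54.9172
  Non-food, West: 277×167/459 = 100.7821
Contributions (O − E)²/E:
  (62 − 61.8562)²/61.8562 = 0.0003
  (22 − 17.8431)²/17.8431 = 0.9684
  (13 − 36.0828)²/36.0828 = 14.7665
  (85 − 66.2179)²/66.2179 = 5.3274
  (94 − 94.1438)²/94.1438 = 0.0002
  (23 − 27.1569)²/27.1569 = 0.6363
  (78 − 54.9172)²/54.9172 = 9.7022
  (82 − 100.7821)²/100.7821 = 3.5003
χ² = 0.0003 + 0.9684 + 14.7665 + 5.3274 + 0.0002 + 0.6363 + 9.7022 + 3.5003 = 34.902
df = (2−1)(4−1) = 3. Since 34.902 > 7.815, reject the null hypothesis of independence at α = 0.05.

34.902; reject H₀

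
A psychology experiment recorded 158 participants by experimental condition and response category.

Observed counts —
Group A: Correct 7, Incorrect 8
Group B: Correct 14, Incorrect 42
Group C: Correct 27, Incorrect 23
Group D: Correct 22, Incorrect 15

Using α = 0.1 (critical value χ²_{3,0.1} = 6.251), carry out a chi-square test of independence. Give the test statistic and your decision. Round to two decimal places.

Row totals: 15, 56, 50, 37. Column totals: 70, 88. Grand total N = 158.
Expected counts (row total × column total / N):
  Group A, Correct: 15×70/158 = 6.646
  Group A, Incorrect: 15×88/158 = 8.354
  Group B, Correct: 56×70/158 = 24.810
  Group B, Incorrect: 56×88/158 = 31.190
  Group C, Correct: 50×70/158 = 22.152
  Group C, Incorrect: 50×88/158 = 27.848
  Group D, Correct: 37×70/158 = 16.392
  Group D, Incorrect: 37×88/158 = 20.608
Contributions (O − E)²/E:
  (7 − 6.646)²/6.646 = 0.0189
  (8 − 8.354)²/8.354 = 0.0150
  (14 − 24.810)²/24.810 = 4.7100
  (42 − 31.190)²/31.190 = 3.7466
  (27 − 22.152)²/22.152 = 1.0610
  (23 − 27.848)²/27.848 = 0.8440
  (22 − 16.392)²/16.392 = 1.9186
  (15 − 20.608)²/20.608 = 1.5261
χ² = 0.0189 + 0.0150 + 4.7100 + 3.7466 + 1.0610 + 0.8440 + 1.9186 + 1.5261 = 13.84
df = (4−1)(2−1) = 3. Since 13.84 > 6.251, reject the null hypothesis of independence at α = 0.1.

13.84; reject H₀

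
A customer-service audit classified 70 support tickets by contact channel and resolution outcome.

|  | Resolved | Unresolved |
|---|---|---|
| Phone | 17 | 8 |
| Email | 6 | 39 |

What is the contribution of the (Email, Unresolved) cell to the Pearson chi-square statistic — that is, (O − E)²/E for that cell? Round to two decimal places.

Row total (Email) = 45; column total (Unresolved) = 47; N = 70.
Expected count E = 45 × 47 / 70 = 30.214.
Contribution = (O − E)²/E = (39 − 30.214)² / 30.214 = 2.55.

2.55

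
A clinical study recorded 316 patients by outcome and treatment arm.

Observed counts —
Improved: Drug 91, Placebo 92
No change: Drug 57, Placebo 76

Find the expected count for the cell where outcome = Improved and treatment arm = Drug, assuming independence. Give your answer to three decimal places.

85.709

Row total (Improved) = 183; column total (Drug) = 148; grand total N = 316.
Expected count = (row total × column total) / N = 183 × 148 / 316 = 85.709.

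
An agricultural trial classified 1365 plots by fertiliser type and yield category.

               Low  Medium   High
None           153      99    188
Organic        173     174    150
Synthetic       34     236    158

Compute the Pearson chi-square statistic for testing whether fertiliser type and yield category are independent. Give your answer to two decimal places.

Row totals: 440, 497, 428. Column totals: 360, 509, 496. Grand total N = 1365.
Expected counts (row total × column total / N):
  None, Low: 440×360/1365 = 116.044
  None, Medium: 440×509/1365 = 164.073
  None, High: 440×496/1365 = 159.883
  Organic, Low: 497×360/1365 = 131.077
  Organic, Medium: 497×509/1365 = 185.328
  Organic, High: 497×496/1365 = 180.595
  Synthetic, Low: 428×360/1365 = 112.879
  Synthetic, Medium: 428×509/1365 = 159.599
  Synthetic, High: 428×496/1365 = 155.522
Contributions (O − E)²/E:
  (153 − 116.044)²/116.044 = 11.7692
  (99 − 164.073)²/164.073 = 25.8086
  (188 − 159.883)²/159.883 = 4.9447
  (173 − 131.077)²/131.077 = 13.4084
  (174 − 185.328)²/185.328 = 0.6924
  (150 − 180.595)²/180.595 = 5.1832
  (34 − 112.879)²/112.879 = 55.1201
  (236 − 159.599)²/159.599 = 36.5736
  (158 − 155.522)²/155.522 = 0.0395
χ² = 11.7692 + 25.8086 + 4.9447 + 13.4084 + 0.6924 + 5.1832 + 55.1201 + 36.5736 + 0.0395 = 153.54

153.54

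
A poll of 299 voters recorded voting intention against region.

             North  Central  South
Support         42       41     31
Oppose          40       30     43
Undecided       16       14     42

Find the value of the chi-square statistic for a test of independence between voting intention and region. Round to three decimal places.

18.777

Row totals: 114, 113, 72. Column totals: 98, 85, 116. Grand total N = 299.
Expected counts (row total × column total / N):
  Support, North: 114×98/299 = 37.3645
  Support, Central: 114×85/299 = 32.4080
  Support, South: 114×116/299 = 44.2274
  Oppose, North: 113×98/299 = 37.0368
  Oppose, Central: 113×85/299 = 32.1237
  Oppose, South: 113×116/299 = 43.8395
  Undecided, North: 72×98/299 = 23.5987
  Undecided, Central: 72×85/299 = 20.4682
  Undecided, South: 72×116/299 = 27.9331
Contributions (O − E)²/E:
  (42 − 37.3645)²/37.3645 = 0.5751
  (41 − 32.4080)²/32.4080 = 2.2779
  (31 − 44.2274)²/44.2274 = 3.9560
  (40 − 37.0368)²/37.0368 = 0.2371
  (30 − 32.1237)²/32.1237 = 0.1404
  (43 − 43.8395)²/43.8395 = 0.0161
  (16 − 23.5987)²/23.5987 = 2.4468
  (14 − 20.4682)²/20.4682 = 2.0440
  (42 − 27.9331)²/27.9331 = 7.0840
χ² = 0.5751 + 2.2779 + 3.9560 + 0.2371 + 0.1404 + 0.0161 + 2.4468 + 2.0440 + 7.0840 = 18.777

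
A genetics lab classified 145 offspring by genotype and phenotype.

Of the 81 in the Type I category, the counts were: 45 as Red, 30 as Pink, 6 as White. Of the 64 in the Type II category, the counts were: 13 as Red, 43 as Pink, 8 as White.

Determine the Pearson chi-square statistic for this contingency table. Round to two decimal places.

Row totals: 81, 64. Column totals: 58, 73, 14. Grand total N = 145.
Expected counts (row total × column total / N):
  Type I, Red: 81×58/145 = 32.400
  Type I, Pink: 81×73/145 = 40.779
  Type I, White: 81×14/145 = 7.821
  Type II, Red: 64×58/145 = 25.600
  Type II, Pink: 64×73/145 = 32.221
  Type II, White: 64×14/145 = 6.179
Contributions (O − E)²/E:
  (45 − 32.400)²/32.400 = 4.9000
  (30 − 40.779)²/40.779 = 2.8492
  (6 − 7.821)²/7.821 = 0.4240
  (13 − 25.600)²/25.600 = 6.2016
  (43 − 32.221)²/32.221 = 3.6059
  (8 − 6.179)²/6.179 = 0.5367
χ² = 4.9000 + 2.8492 + 0.4240 + 6.2016 + 3.6059 + 0.5367 = 18.52

18.52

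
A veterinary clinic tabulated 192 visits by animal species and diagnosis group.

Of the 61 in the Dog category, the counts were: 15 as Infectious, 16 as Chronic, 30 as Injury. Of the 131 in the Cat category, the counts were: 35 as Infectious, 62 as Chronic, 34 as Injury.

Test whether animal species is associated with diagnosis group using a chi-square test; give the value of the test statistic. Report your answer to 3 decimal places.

11.368

Row totals: 61, 131. Column totals: 50, 78, 64. Grand total N = 192.
Expected counts (row total × column total / N):
  Dog, Infectious: 61×50/192 = 15.885417
  Dog, Chronic: 61×78/192 = 24.781250
  Dog, Injury: 61×64/192 = 20.333333
  Cat, Infectious: 131×50/192 = 34.114583
  Cat, Chronic: 131×78/192 = 53.218750
  Cat, Injury: 131×64/192 = 43.666667
Contributions (O − E)²/E:
  (15 − 15.885417)²/15.885417 = 0.0494
  (16 − 24.781250)²/24.781250 = 3.1116
  (30 − 20.333333)²/20.333333 = 4.5956
  (35 − 34.114583)²/34.114583 = 0.0230
  (62 − 53.218750)²/53.218750 = 1.4489
  (34 − 43.666667)²/43.666667 = 2.1399
χ² = 0.0494 + 3.1116 + 4.5956 + 0.0230 + 1.4489 + 2.1399 = 11.368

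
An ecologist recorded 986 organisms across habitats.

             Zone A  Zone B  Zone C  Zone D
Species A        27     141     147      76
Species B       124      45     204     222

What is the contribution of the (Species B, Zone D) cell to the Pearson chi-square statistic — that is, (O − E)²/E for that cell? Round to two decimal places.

Row total (Species B) = 595; column total (Zone D) = 298; N = 986.
Expected count E = 595 × 298 / 986 = 179.8276.
Contribution = (O − E)²/E = (222 − 179.8276)² / 179.8276 = 9.89.

9.89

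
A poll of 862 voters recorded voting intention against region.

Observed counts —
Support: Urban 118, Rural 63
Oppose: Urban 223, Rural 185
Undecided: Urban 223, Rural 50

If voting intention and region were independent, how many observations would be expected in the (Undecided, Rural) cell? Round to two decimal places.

94.38

Row total (Undecided) = 273; column total (Rural) = 298; grand total N = 862.
Expected count = (row total × column total) / N = 273 × 298 / 862 = 94.38.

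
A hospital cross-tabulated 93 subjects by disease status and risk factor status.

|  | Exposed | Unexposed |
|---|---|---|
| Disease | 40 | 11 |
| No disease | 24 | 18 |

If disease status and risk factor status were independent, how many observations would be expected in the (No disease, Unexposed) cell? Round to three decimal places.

Row total (No disease) = 42; column total (Unexposed) = 29; grand total N = 93.
Expected count = (row total × column total) / N = 42 × 29 / 93 = 13.097.

13.097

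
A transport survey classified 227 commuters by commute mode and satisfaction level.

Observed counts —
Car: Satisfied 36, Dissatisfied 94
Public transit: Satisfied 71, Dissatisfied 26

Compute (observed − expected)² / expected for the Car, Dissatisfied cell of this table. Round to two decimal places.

9.30

Row total (Car) = 130; column total (Dissatisfied) = 120; N = 227.
Expected count E = 130 × 120 / 227 = 68.7225.
Contribution = (O − E)²/E = (94 − 68.7225)² / 68.7225 = 9.30.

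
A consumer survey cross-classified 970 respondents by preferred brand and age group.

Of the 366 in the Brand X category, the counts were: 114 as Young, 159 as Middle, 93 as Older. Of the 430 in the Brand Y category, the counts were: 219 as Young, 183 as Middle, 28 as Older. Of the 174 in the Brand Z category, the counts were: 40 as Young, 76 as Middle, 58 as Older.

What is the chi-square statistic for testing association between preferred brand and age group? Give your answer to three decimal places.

97.067

Row totals: 366, 430, 174. Column totals: 373, 418, 179. Grand total N = 970.
Expected counts (row total × column total / N):
  Brand X, Young: 366×373/970 = 140.740206
  Brand X, Middle: 366×418/970 = 157.719588
  Brand X, Older: 366×179/970 = 67.540206
  Brand Y, Young: 430×373/970 = 165.350515
  Brand Y, Middle: 430×418/970 = 185.298969
  Brand Y, Older: 430×179/970 = 79.350515
  Brand Z, Young: 174×373/970 = 66.909278
  Brand Z, Middle: 174×418/970 = 74.981443
  Brand Z, Older: 174×179/970 = 32.109278
Contributions (O − E)²/E:
  (114 − 140.740206)²/140.740206 = 5.0806
  (159 − 157.719588)²/157.719588 = 0.0104
  (93 − 67.540206)²/67.540206 = 9.5973
  (219 − 165.350515)²/165.350515 = 17.4071
  (183 − 185.298969)²/185.298969 = 0.0285
  (28 − 79.350515)²/79.350515 = 33.2307
  (40 − 66.909278)²/66.909278 = 10.8223
  (76 − 74.981443)²/74.981443 = 0.0138
  (58 − 32.109278)²/32.109278 = 20.8765
χ² = 5.0806 + 0.0104 + 9.5973 + 17.4071 + 0.0285 + 33.2307 + 10.8223 + 0.0138 + 20.8765 = 97.067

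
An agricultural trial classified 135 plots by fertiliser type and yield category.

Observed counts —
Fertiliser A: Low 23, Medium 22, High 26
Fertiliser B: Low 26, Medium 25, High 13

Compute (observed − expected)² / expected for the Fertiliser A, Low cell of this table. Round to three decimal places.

Row total (Fertiliser A) = 71; column total (Low) = 49; N = 135.
Expected count E = 71 × 49 / 135 = 25.7704.
Contribution = (O − E)²/E = (23 − 25.7704)² / 25.7704 = 0.298.

0.298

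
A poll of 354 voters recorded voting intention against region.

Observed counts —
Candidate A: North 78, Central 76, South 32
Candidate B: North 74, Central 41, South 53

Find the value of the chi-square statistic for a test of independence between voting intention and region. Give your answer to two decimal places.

Row totals: 186, 168. Column totals: 152, 117, 85. Grand total N = 354.
Expected counts (row total × column total / N):
  Candidate A, North: 186×152/354 = 79.864
  Candidate A, Central: 186×117/354 = 61.475
  Candidate A, South: 186×85/354 = 44.661
  Candidate B, North: 168×152/354 = 72.136
  Candidate B, Central: 168×117/354 = 55.525
  Candidate B, South: 168×85/354 = 40.339
Contributions (O − E)²/E:
  (78 − 79.864)²/79.864 = 0.0435
  (76 − 61.475)²/61.475 = 3.4319
  (32 − 44.661)²/44.661 = 3.5893
  (74 − 72.136)²/72.136 = 0.0482
  (41 − 55.525)²/55.525 = 3.7997
  (53 − 40.339)²/40.339 = 3.9738
χ² = 0.0435 + 3.4319 + 3.5893 + 0.0482 + 3.7997 + 3.9738 = 14.89

14.89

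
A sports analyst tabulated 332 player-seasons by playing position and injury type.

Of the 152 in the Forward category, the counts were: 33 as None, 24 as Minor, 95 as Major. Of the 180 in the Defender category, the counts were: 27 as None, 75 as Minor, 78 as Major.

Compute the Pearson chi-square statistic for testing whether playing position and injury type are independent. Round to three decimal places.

26.369

Row totals: 152, 180. Column totals: 60, 99, 173. Grand total N = 332.
Expected counts (row total × column total / N):
  Forward, None: 152×60/332 = 27.4699
  Forward, Minor: 152×99/332 = 45.3253
  Forward, Major: 152×173/332 = 79.2048
  Defender, None: 180×60/332 = 32.5301
  Defender, Minor: 180×99/332 = 53.6747
  Defender, Major: 180×173/332 = 93.7952
Contributions (O − E)²/E:
  (33 − 27.4699)²/27.4699 = 1.1133
  (24 − 45.3253)²/45.3253 = 10.0334
  (95 − 79.2048)²/79.2048 = 3.1499
  (27 − 32.5301)²/32.5301 = 0.9401
  (75 − 53.6747)²/53.6747 = 8.4727
  (78 − 93.7952)²/93.7952 = 2.6599
χ² = 1.1133 + 10.0334 + 3.1499 + 0.9401 + 8.4727 + 2.6599 = 26.369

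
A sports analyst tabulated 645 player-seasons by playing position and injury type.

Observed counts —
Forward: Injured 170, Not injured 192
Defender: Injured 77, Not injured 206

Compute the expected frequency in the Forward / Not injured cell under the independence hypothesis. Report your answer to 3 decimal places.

223.374

Row total (Forward) = 362; column total (Not injured) = 398; grand total N = 645.
Expected count = (row total × column total) / N = 362 × 398 / 645 = 223.374.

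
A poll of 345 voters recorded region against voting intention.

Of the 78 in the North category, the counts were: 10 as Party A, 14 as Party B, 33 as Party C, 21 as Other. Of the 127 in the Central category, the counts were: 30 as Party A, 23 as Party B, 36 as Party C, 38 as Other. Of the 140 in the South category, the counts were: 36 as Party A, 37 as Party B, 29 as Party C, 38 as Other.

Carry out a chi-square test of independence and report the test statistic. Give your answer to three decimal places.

15.192

Row totals: 78, 127, 140. Column totals: 76, 74, 98, 97. Grand total N = 345.
Expected counts (row total × column total / N):
  North, Party A: 78×76/345 = 17.1826
  North, Party B: 78×74/345 = 16.7304
  North, Party C: 78×98/345 = 22.1565
  North, Other: 78×97/345 = 21.9304
  Central, Party A: 127×76/345 = 27.9768
  Central, Party B: 127×74/345 = 27.2406
  Central, Party C: 127×98/345 = 36.0754
  Central, Other: 127×97/345 = 35.7072
  South, Party A: 140×76/345 = 30.8406
  South, Party B: 140×74/345 = 30.0290
  South, Party C: 140×98/345 = 39.7681
  South, Other: 140×97/345 = 39.3623
Contributions (O − E)²/E:
  (10 − 17.1826)²/17.1826 = 3.0024
  (14 − 16.7304)²/16.7304 = 0.4456
  (33 − 22.1565)²/22.1565 = 5.3069
  (21 − 21.9304)²/21.9304 = 0.0395
  (30 − 27.9768)²/27.9768 = 0.1463
  (23 − 27.2406)²/27.2406 = 0.6601
  (36 − 36.0754)²/36.0754 = 0.0002
  (38 − 35.7072)²/35.7072 = 0.1472
  (36 − 30.8406)²/30.8406 = 0.8631
  (37 − 30.0290)²/30.0290 = 1.6183
  (29 − 39.7681)²/39.7681 = 2.9157
  (38 − 39.3623)²/39.3623 = 0.0471
χ² = 3.0024 + 0.4456 + 5.3069 + 0.0395 + 0.1463 + 0.6601 + 0.0002 + 0.1472 + 0.8631 + 1.6183 + 2.9157 + 0.0471 = 15.192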